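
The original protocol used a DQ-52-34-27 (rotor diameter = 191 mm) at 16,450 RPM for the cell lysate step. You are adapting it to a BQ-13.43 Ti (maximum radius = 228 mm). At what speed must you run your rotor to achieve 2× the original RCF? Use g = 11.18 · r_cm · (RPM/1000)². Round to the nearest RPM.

15056 RPM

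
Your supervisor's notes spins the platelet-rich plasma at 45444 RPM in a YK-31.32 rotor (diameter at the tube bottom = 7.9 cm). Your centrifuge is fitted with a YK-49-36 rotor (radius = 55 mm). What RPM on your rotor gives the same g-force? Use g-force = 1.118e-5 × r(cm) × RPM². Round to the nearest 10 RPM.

Original rotor: r = 7.9 / 2 = 3.95 cm
RCF = 1.118 × 10⁻⁵ × r × N²
RCF_original = 1.118 × 10⁻⁵ × 3.95 × (45444)² = 1.118 × 10⁻⁵ × 3.95 × 2,065,157,136 ≈ 91,199.4 × g
Your rotor: r = 55 mm = 5.5 cm
91,199.4 = 1.118 × 10⁻⁵ × 5.5 × N²
N² = 91,199.4 / (6.149 × 10⁻⁵) = 1,483,158,237
N ≈ √1,483,158,237 ≈ 38,511.8

≈ 38510 RPM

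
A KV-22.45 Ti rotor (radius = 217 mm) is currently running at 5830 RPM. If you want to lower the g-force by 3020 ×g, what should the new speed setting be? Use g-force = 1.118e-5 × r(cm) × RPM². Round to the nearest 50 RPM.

r = 217 mm = 21.7 cm
Current RCF = 1.118 × 10⁻⁵ × 21.7 × (5830)² = 1.118 × 10⁻⁵ × 21.7 × 33,988,900 ≈ 8,245.9 × g
Target RCF = 8,245.9 − 3,020 = 5,225.9 × g
N² = 5,225.9 / (24.2606 × 10⁻⁵) = 21,540,687
N ≈ √21,540,687 ≈ 4,641.2

N₂ ≈ 4650 RPM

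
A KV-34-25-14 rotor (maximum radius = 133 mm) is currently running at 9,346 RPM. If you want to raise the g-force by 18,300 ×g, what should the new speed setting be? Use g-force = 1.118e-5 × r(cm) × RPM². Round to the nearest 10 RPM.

r = 133 mm = 13.3 cm
Current RCF = 1.118 × 10⁻⁵ × 13.3 × (9346)² = 1.118 × 10⁻⁵ × 13.3 × 87,347,716 ≈ 12,988.1 × g
Target RCF = 12,988.1 + 18,300 = 31,288.1 × g
N² = 31,288.1 / (14.8694 × 10⁻⁵) = 210,419,385
N ≈ √210,419,385 ≈ 14,505.8

≈ 14510 RPM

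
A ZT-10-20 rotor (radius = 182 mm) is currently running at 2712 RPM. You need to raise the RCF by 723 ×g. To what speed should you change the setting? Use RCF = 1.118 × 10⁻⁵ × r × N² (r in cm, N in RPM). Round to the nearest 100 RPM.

r = 182 mm = 18.2 cm
Current RCF = 1.118 × 10⁻⁵ × 18.2 × (2712)² = 1.118 × 10⁻⁵ × 18.2 × 7,354,944 ≈ 1,496.6 × g
Target RCF = 1,496.6 + 723 = 2,219.6 × g
N² = 2,219.6 / (20.3476 × 10⁻⁵) = 10,908,412
N ≈ √10,908,412 ≈ 3,302.8

N₂ ≈ 3300 RPM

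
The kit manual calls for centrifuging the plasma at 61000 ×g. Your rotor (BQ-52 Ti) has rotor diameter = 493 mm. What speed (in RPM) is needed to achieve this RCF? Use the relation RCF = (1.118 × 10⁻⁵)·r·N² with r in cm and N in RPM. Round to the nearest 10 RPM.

14880 RPM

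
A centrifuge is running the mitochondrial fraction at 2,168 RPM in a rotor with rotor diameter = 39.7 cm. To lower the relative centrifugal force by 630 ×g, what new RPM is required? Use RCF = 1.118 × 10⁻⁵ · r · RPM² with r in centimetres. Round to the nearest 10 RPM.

1360 RPM

r = 39.7 / 2 = 19.85 cm
Current RCF = 1.118 × 10⁻⁵ × 19.85 × (2168)² = 1.118 × 10⁻⁵ × 19.85 × 4,700,224 ≈ 1,043.1 × g
Target RCF = 1,043.1 − 630 = 413.1 × g
N² = 413.1 / (22.1923 × 10⁻⁵) = 1,861,456
N ≈ √1,861,456 ≈ 1,364.4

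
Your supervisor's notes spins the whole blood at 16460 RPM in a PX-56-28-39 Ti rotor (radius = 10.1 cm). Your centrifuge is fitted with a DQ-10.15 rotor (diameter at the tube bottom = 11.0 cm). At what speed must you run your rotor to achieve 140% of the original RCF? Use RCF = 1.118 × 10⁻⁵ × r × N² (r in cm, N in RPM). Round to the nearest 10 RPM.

RCF = 1.118 × 10⁻⁵ × r × N²
RCF_original = 1.118 × 10⁻⁵ × 10.1 × (16460)² = 1.118 × 10⁻⁵ × 10.1 × 270,931,600 ≈ 30,593.1 × g
Target RCF = 1.4 × 30,593.1 ≈ 42,830.3 × g
Your rotor: r = 11.0 / 2 = 5.5 cm
42,830.3 = 1.118 × 10⁻⁵ × 5.5 × N²
N² = 42,830.3 / (6.149 × 10⁻⁵) = 696,540,901
N ≈ √696,540,901 ≈ 26,392.1

≈ 26390 RPM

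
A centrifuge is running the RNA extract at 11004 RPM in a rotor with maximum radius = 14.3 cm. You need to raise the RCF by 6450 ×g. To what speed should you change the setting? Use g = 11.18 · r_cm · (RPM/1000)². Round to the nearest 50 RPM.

≈ 12700 RPM

Current RCF = 11.18 × 14.3 × (11.004)² = 11.18 × 14.3 × 121.088016 ≈ 19,358.8 × g
Target RCF = 19,358.8 + 6,450 = 25,808.8 × g
(N/1000)² = 25,808.8 / 159.874 = 161.4321
N = 1000 × √161.4321 ≈ 12,705.6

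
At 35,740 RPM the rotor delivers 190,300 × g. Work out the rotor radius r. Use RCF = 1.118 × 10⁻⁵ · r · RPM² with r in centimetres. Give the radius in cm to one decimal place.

13.3 cm

RCF = 1.118 × 10⁻⁵ × r × N²
190300 = 1.118 × 10⁻⁵ × r × (35740)²
r = 190300 / (1.118 × 10⁻⁵ × 1,277,347,600) = 190300 / 14280.75 ≈ 13.326 cm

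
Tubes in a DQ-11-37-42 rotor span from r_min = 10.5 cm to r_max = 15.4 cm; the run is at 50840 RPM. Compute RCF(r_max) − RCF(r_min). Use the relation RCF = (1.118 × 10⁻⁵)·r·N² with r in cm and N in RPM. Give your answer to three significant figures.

ΔRCF ≈ 142000 x g

RCF_max = 1.118 × 10⁻⁵ × 15.4 × (50840)² = 1.118 × 10⁻⁵ × 15.4 × 2,584,705,600 ≈ 445,013.9 × g
RCF_min = 1.118 × 10⁻⁵ × 10.5 × (50840)² = 1.118 × 10⁻⁵ × 10.5 × 2,584,705,600 ≈ 303,418.6 × g
ΔRCF = 445,013.9 − 303,418.6 = 141,595.3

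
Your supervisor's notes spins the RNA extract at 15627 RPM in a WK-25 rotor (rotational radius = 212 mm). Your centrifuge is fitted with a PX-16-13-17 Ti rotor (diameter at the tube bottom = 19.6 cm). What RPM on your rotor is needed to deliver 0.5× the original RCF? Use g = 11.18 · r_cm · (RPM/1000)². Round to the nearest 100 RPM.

Original rotor: r = 212 mm = 21.2 cm
RCF_original = 11.18 × 21.2 × (15.627)² = 11.18 × 21.2 × 244.203129 ≈ 57,880 × g
Target RCF = 0.5 × 57,880 ≈ 28,940 × g
Your rotor: r = 19.6 / 2 = 9.8 cm
28,940 = 11.18 × 9.8 × (N/1000)²
(N/1000)² = 28,940 / 109.564 = 264.1379
N = 1000 × √264.1379 ≈ 16,252.3

≈ 16300 RPM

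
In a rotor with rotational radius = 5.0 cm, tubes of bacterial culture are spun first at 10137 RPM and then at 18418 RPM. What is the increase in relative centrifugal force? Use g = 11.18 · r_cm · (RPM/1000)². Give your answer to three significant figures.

≈ 13200 g

RCF₁ = 11.18 × 5 × (10.137)² = 11.18 × 5 × 102.758769 ≈ 5,744.2 × g
RCF₂ = 11.18 × 5 × (18.418)² = 11.18 × 5 × 339.222724 ≈ 18,962.6 × g
Increase = 18,962.6 − 5,744.2 = 13,218.4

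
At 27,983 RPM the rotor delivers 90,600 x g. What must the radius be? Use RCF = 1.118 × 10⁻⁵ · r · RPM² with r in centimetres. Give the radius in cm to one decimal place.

RCF = 1.118 × 10⁻⁵ × r × N²
90600 = 1.118 × 10⁻⁵ × r × (27983)²
r = 90600 / (1.118 × 10⁻⁵ × 783,048,289) = 90600 / 8754.48 ≈ 10.349 cm

10.3 cm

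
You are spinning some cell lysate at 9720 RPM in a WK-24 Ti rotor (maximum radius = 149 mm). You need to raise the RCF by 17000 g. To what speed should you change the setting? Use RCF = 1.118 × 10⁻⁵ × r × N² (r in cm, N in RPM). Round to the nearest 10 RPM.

r = 149 mm = 14.9 cm
Current RCF = 1.118 × 10⁻⁵ × 14.9 × (9720)² = 1.118 × 10⁻⁵ × 14.9 × 94,478,400 ≈ 15,738.4 × g
Target RCF = 15,738.4 + 17,000 = 32,738.4 × g
N² = 32,738.4 / (16.6582 × 10⁻⁵) = 196,530,237
N ≈ √196,530,237 ≈ 14,018.9

N₂ ≈ 14020 RPM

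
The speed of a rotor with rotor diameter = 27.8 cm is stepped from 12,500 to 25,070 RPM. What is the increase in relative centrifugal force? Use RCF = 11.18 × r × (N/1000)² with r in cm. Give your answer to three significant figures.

r = 27.8 / 2 = 13.9 cm
RCF₁ = 11.18 × 13.9 × (12.5)² = 11.18 × 13.9 × 156.25 ≈ 24,281.6 × g
RCF₂ = 11.18 × 13.9 × (25.07)² = 11.18 × 13.9 × 628.5049 ≈ 97,670.9 × g
Increase = 97,670.9 − 24,281.6 = 73,389.3

≈ 73400 × g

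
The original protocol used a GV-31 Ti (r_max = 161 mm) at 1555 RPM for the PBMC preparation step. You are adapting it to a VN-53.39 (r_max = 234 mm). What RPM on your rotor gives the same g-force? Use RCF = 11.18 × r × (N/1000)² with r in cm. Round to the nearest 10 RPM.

≈ 1290 RPM

Original rotor: r = 161 mm = 16.1 cm
RCF = 11.18 × r × (N/1000)²
RCF_original = 11.18 × 16.1 × (1.555)² = 11.18 × 16.1 × 2.418025 ≈ 435.2 × g
Your rotor: r = 234 mm = 23.4 cm
435.2 = 11.18 × 23.4 × (N/1000)²
(N/1000)² = 435.2 / 261.612 = 1.663532
N = 1000 × √1.663532 ≈ 1,289.8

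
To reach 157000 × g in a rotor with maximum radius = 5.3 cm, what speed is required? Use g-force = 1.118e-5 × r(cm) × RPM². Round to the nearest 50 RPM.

N ≈ 51450 RPM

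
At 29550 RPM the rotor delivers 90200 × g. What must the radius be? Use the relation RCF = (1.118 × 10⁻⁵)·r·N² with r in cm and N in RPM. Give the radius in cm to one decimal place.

RCF = 1.118 × 10⁻⁵ × r × N²
90200 = 1.118 × 10⁻⁵ × r × (29550)²
r = 90200 / (1.118 × 10⁻⁵ × 873,202,500) = 90200 / 9762.404 ≈ 9.240 cm

≈ 9.2 cm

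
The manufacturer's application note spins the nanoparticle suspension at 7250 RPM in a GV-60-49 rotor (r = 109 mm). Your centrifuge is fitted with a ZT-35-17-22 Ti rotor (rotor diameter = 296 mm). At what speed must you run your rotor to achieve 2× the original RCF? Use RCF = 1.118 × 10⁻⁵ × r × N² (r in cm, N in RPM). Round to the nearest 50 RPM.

Original rotor: r = 109 mm = 10.9 cm
RCF_original = 1.118 × 10⁻⁵ × 10.9 × (7250)² = 1.118 × 10⁻⁵ × 10.9 × 52,562,500 ≈ 6,405.4 × g
Target RCF = 2 × 6,405.4 ≈ 12,810.8 × g
Your rotor: r = 296 mm / 2 = 148 mm = 14.8 cm
12,810.8 = 1.118 × 10⁻⁵ × 14.8 × N²
N² = 12,810.8 / (16.5464 × 10⁻⁵) = 77,423,488
N ≈ √77,423,488 ≈ 8,799.1

8800 RPM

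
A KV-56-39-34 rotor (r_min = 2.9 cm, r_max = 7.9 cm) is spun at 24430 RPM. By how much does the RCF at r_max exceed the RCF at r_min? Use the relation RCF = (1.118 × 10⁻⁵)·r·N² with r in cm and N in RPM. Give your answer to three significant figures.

≈ 33400 x g

RCF_max = 1.118 × 10⁻⁵ × 7.9 × (24430)² = 1.118 × 10⁻⁵ × 7.9 × 596,824,900 ≈ 52,712.8 × g
RCF_min = 1.118 × 10⁻⁵ × 2.9 × (24430)² = 1.118 × 10⁻⁵ × 2.9 × 596,824,900 ≈ 19,350.3 × g
ΔRCF = 52,712.8 − 19,350.3 = 33,362.5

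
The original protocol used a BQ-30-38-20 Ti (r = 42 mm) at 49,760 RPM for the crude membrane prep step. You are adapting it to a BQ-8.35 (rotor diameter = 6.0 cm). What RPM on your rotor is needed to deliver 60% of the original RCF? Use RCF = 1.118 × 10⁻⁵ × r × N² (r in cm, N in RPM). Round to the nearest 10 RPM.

≈ 45610 RPM

Original rotor: r = 42 mm = 4.2 cm
RCF_original = 1.118 × 10⁻⁵ × 4.2 × (49760)² = 1.118 × 10⁻⁵ × 4.2 × 2,476,057,600 ≈ 116,265.8 × g
Target RCF = 0.6 × 116,265.8 ≈ 69,759.5 × g
Your rotor: r = 6.0 / 2 = 3 cm
69,759.5 = 1.118 × 10⁻⁵ × 3 × N²
N² = 69,759.5 / (3.354 × 10⁻⁵) = 2,079,889,684
N ≈ √2,079,889,684 ≈ 45,605.8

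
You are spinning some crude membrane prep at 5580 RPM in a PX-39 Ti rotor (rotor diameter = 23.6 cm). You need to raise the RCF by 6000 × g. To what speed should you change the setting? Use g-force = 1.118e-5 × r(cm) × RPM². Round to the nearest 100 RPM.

N₂ ≈ 8800 RPM

r = 23.6 / 2 = 11.8 cm
Current RCF = 1.118 × 10⁻⁵ × 11.8 × (5580)² = 1.118 × 10⁻⁵ × 11.8 × 31,136,400 ≈ 4,107.6 × g
Target RCF = 4,107.6 + 6,000 = 10,107.6 × g
N² = 10,107.6 / (13.1924 × 10⁻⁵) = 76,616,840
N ≈ √76,616,840 ≈ 8,753.1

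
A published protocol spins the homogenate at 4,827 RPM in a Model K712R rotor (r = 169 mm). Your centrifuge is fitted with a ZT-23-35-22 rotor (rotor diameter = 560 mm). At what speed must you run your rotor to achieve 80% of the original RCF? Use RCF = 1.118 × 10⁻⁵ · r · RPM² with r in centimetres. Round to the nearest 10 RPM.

Original rotor: r = 169 mm = 16.9 cm
RCF_original = 1.118 × 10⁻⁵ × 16.9 × (4827)² = 1.118 × 10⁻⁵ × 16.9 × 23,299,929 ≈ 4,402.3 × g
Target RCF = 0.8 × 4,402.3 ≈ 3,521.8 × g
Your rotor: r = 560 mm / 2 = 280 mm = 28 cm
3,521.8 = 1.118 × 10⁻⁵ × 28 × N²
N² = 3,521.8 / (31.304 × 10⁻⁵) = 11,250,319
N ≈ √11,250,319 ≈ 3,354.1

3350 RPM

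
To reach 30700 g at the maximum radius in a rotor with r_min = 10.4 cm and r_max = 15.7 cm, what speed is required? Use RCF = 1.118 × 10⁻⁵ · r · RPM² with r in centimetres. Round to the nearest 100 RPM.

N ≈ 13200 RPM

Use r_max = 15.7 cm.
30,700 = 1.118 × 10⁻⁵ × 15.7 × N²
N² = 30,700 / (17.5526 × 10⁻⁵) = 174,902,863
N ≈ √174,902,863 ≈ 13,225.1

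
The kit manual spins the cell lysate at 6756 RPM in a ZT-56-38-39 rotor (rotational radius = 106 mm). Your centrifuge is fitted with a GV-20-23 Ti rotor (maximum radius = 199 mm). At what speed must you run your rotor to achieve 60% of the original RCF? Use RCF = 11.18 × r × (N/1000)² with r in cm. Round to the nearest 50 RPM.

Original rotor: r = 106 mm = 10.6 cm
RCF_original = 11.18 × 10.6 × (6.756)² = 11.18 × 10.6 × 45.643536 ≈ 5,409.1 × g
Target RCF = 0.6 × 5,409.1 ≈ 3,245.5 × g
Your rotor: r = 199 mm = 19.9 cm
3,245.5 = 11.18 × 19.9 × (N/1000)²
(N/1000)² = 3,245.5 / 222.482 = 14.5877
N = 1000 × √14.5877 ≈ 3,819.4

3800 RPM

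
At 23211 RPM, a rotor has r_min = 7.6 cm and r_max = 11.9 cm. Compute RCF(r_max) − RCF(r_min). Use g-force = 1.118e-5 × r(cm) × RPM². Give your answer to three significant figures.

25900 ×g

RCF_max = 1.118 × 10⁻⁵ × 11.9 × (23211)² = 1.118 × 10⁻⁵ × 11.9 × 538,750,521 ≈ 71,676.4 × g
RCF_min = 1.118 × 10⁻⁵ × 7.6 × (23211)² = 1.118 × 10⁻⁵ × 7.6 × 538,750,521 ≈ 45,776.6 × g
ΔRCF = 71,676.4 − 45,776.6 = 25,899.8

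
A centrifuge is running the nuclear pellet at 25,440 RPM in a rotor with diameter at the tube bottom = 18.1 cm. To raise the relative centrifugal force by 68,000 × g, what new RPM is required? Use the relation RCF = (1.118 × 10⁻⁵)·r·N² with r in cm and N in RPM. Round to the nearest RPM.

r = 18.1 / 2 = 9.05 cm
Current RCF = 1.118 × 10⁻⁵ × 9.05 × (25440)² = 1.118 × 10⁻⁵ × 9.05 × 647,193,600 ≈ 65,482.4 × g
Target RCF = 65,482.4 + 68,000 = 133,482.4 × g
N² = 133,482.4 / (10.1179 × 10⁻⁵) = 1,319,269,809
N ≈ √1,319,269,809 ≈ 36,321.8

N₂ ≈ 36322 RPM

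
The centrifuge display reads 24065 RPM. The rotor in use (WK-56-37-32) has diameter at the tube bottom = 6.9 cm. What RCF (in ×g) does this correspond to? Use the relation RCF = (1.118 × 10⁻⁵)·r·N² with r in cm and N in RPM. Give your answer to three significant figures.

r = 6.9 / 2 = 3.45 cm
RCF = 1.118 × 10⁻⁵ × r × N²
RCF = 1.118 × 10⁻⁵ × 3.45 × (24065)² = 1.118 × 10⁻⁵ × 3.45 × 579,124,225 ≈ 22,337.4 × g

≈ 22300 ×g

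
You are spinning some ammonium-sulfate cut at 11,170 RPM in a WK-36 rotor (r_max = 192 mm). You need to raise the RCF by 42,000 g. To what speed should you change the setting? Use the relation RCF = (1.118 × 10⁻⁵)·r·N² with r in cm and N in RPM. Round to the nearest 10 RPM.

≈ 17900 RPM

r = 192 mm = 19.2 cm
Current RCF = 1.118 × 10⁻⁵ × 19.2 × (11170)² = 1.118 × 10⁻⁵ × 19.2 × 124,768,900 ≈ 26,782.4 × g
Target RCF = 26,782.4 + 42,000 = 68,782.4 × g
N² = 68,782.4 / (21.4656 × 10⁻⁵) = 320,430,829
N ≈ √320,430,829 ≈ 17,900.6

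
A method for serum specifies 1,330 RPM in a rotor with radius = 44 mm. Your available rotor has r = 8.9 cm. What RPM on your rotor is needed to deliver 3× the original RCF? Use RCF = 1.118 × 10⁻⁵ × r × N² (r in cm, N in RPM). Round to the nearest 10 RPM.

1620 RPM

Original rotor: r = 44 mm = 4.4 cm
RCF_original = 1.118 × 10⁻⁵ × 4.4 × (1330)² = 1.118 × 10⁻⁵ × 4.4 × 1,768,900 ≈ 87 × g
Target RCF = 3 × 87 ≈ 261 × g
261 = 1.118 × 10⁻⁵ × 8.9 × N²
N² = 261 / (9.9502 × 10⁻⁵) = 2,623,063
N ≈ √2,623,063 ≈ 1,619.6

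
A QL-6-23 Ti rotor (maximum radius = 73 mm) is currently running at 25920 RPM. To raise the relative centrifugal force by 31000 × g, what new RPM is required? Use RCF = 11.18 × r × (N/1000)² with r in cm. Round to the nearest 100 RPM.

r = 73 mm = 7.3 cm
Current RCF = 11.18 × 7.3 × (25.92)² = 11.18 × 7.3 × 671.8464 ≈ 54,832.1 × g
Target RCF = 54,832.1 + 31,000 = 85,832.1 × g
(N/1000)² = 85,832.1 / 81.614 = 1051.684
N = 1000 × √1051.684 ≈ 32,429.7

N₂ ≈ 32400 RPM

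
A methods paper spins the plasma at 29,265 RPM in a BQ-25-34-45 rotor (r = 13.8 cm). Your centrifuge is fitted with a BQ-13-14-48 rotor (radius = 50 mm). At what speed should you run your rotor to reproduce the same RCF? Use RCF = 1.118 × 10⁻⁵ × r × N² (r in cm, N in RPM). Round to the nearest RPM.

RCF_original = 1.118 × 10⁻⁵ × 13.8 × (29265)² = 1.118 × 10⁻⁵ × 13.8 × 856,440,225 ≈ 132,135 × g
Your rotor: r = 50 mm = 5.0 cm
132,135 = 1.118 × 10⁻⁵ × 5 × N²
N² = 132,135 / (5.59 × 10⁻⁵) = 2,363,774,597
N ≈ √2,363,774,597 ≈ 48,618.7

≈ 48619 RPM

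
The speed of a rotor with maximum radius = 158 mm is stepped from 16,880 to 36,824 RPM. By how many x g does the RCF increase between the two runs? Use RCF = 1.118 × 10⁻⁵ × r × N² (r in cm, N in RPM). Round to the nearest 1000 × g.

≈ 189000 x g

r = 158 mm = 15.8 cm
RCF₁ = 1.118 × 10⁻⁵ × 15.8 × (16880)² = 1.118 × 10⁻⁵ × 15.8 × 284,934,400 ≈ 50,332 × g
RCF₂ = 1.118 × 10⁻⁵ × 15.8 × (36824)² = 1.118 × 10⁻⁵ × 15.8 × 1,356,006,976 ≈ 239,530.5 × g
Increase = 239,530.5 − 50,332 = 189,198.5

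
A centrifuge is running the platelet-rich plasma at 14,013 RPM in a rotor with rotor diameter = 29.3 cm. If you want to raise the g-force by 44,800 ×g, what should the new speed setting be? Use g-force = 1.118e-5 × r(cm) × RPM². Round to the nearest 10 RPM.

≈ 21680 RPM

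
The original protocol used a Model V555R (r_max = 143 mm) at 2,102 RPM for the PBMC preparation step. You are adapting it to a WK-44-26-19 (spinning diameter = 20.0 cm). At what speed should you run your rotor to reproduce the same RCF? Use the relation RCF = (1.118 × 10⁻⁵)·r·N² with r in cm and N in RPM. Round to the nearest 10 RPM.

≈ 2510 RPM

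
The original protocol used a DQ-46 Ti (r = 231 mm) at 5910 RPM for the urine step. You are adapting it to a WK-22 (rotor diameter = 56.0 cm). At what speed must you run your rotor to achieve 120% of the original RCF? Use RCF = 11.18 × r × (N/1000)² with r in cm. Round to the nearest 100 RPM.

Original rotor: r = 231 mm = 23.1 cm
RCF = 11.18 × r × (N/1000)²
RCF_original = 11.18 × 23.1 × (5.91)² = 11.18 × 23.1 × 34.9281 ≈ 9,020.5 × g
Target RCF = 1.2 × 9,020.5 ≈ 10,824.6 × g
Your rotor: r = 56.0 / 2 = 28 cm
10,824.6 = 11.18 × 28 × (N/1000)²
(N/1000)² = 10,824.6 / 313.04 = 34.57897
N = 1000 × √34.57897 ≈ 5,880.4

5900 RPM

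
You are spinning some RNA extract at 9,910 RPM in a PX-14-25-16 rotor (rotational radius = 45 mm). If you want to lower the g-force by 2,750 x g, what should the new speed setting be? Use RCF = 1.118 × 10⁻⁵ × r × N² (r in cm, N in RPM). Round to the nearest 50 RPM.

6600 RPM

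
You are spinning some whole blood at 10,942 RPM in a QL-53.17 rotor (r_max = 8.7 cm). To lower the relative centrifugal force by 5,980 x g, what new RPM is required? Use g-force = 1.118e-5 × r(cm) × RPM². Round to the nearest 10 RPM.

≈ 7630 RPM

Current RCF = 1.118 × 10⁻⁵ × 8.7 × (10942)² = 1.118 × 10⁻⁵ × 8.7 × 119,727,364 ≈ 11,645.4 × g
Target RCF = 11,645.4 − 5,980 = 5,665.4 × g
N² = 5,665.4 / (9.7266 × 10⁻⁵) = 58,246,458
N ≈ √58,246,458 ≈ 7,631.9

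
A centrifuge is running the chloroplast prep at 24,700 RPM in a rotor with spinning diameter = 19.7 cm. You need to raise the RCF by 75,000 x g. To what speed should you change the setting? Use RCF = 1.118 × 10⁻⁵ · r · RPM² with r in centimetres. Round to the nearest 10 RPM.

r = 19.7 / 2 = 9.85 cm
Current RCF = 1.118 × 10⁻⁵ × 9.85 × (24700)² = 1.118 × 10⁻⁵ × 9.85 × 610,090,000 ≈ 67,184.9 × g
Target RCF = 67,184.9 + 75,000 = 142,184.9 × g
N² = 142,184.9 / (11.0123 × 10⁻⁵) = 1,291,146,264
N ≈ √1,291,146,264 ≈ 35,932.5

≈ 35930 RPM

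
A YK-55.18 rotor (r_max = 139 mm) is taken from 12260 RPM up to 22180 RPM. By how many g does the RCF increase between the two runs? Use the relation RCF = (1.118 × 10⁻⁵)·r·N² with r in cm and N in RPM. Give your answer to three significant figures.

53100 g

r = 139 mm = 13.9 cm
RCF₁ = 1.118 × 10⁻⁵ × 13.9 × (12260)² = 1.118 × 10⁻⁵ × 13.9 × 150,307,600 ≈ 23,358.1 × g
RCF₂ = 1.118 × 10⁻⁵ × 13.9 × (22180)² = 1.118 × 10⁻⁵ × 13.9 × 491,952,400 ≈ 76,450.4 × g
Increase = 76,450.4 − 23,358.1 = 53,092.3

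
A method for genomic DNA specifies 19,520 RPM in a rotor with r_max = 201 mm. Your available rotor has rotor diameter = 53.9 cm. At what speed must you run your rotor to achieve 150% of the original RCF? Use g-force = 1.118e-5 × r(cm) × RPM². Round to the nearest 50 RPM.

Original rotor: r = 201 mm = 20.1 cm
RCF_original = 1.118 × 10⁻⁵ × 20.1 × (19520)² = 1.118 × 10⁻⁵ × 20.1 × 381,030,400 ≈ 85,624.4 × g
Target RCF = 1.5 × 85,624.4 ≈ 128,436.6 × g
Your rotor: r = 53.9 / 2 = 26.95 cm
128,436.6 = 1.118 × 10⁻⁵ × 26.95 × N²
N² = 128,436.6 / (30.1301 × 10⁻⁵) = 426,273,394
N ≈ √426,273,394 ≈ 20,646.4

20650 RPM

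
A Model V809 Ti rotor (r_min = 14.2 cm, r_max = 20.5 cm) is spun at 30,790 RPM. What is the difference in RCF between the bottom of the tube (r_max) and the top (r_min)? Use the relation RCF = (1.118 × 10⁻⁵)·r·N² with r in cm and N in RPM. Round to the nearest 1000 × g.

ΔRCF = 1.118 × 10⁻⁵ × (r_max − r_min) × N² = 1.118 × 10⁻⁵ × 6.3 × 948,024,100 ≈ 66,773.1

67000 ×g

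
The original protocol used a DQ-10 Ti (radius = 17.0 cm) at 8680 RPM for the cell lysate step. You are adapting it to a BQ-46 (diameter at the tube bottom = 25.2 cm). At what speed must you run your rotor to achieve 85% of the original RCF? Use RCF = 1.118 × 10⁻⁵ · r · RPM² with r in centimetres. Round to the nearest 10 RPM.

RCF = 1.118 × 10⁻⁵ × r × N²
RCF_original = 1.118 × 10⁻⁵ × 17 × (8680)² = 1.118 × 10⁻⁵ × 17 × 75,342,400 ≈ 14,319.6 × g
Target RCF = 0.85 × 14,319.6 ≈ 12,171.7 × g
Your rotor: r = 25.2 / 2 = 12.6 cm
12,171.7 = 1.118 × 10⁻⁵ × 12.6 × N²
N² = 12,171.7 / (14.0868 × 10⁻⁵) = 86,405,003
N ≈ √86,405,003 ≈ 9,295.4

≈ 9300 RPM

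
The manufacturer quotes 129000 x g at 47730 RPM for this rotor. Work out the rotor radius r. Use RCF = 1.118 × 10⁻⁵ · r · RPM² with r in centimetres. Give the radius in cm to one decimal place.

RCF = 1.118 × 10⁻⁵ × r × N²
129000 = 1.118 × 10⁻⁵ × r × (47730)²
r = 129000 / (1.118 × 10⁻⁵ × 2,278,152,900) = 129000 / 25469.75 ≈ 5.065 cm

5.1 cm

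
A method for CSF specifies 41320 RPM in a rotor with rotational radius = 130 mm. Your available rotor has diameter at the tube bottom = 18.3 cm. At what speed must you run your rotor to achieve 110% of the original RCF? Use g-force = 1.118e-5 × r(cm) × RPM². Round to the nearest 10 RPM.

Original rotor: r = 130 mm = 13.0 cm
RCF = 1.118 × 10⁻⁵ × r × N²
RCF_original = 1.118 × 10⁻⁵ × 13 × (41320)² = 1.118 × 10⁻⁵ × 13 × 1,707,342,400 ≈ 248,145.1 × g
Target RCF = 1.1 × 248,145.1 ≈ 272,959.6 × g
Your rotor: r = 18.3 / 2 = 9.15 cm
272,959.6 = 1.118 × 10⁻⁵ × 9.15 × N²
N² = 272,959.6 / (10.2297 × 10⁻⁵) = 2,668,305,033
N ≈ √2,668,305,033 ≈ 51,655.6

≈ 51660 RPM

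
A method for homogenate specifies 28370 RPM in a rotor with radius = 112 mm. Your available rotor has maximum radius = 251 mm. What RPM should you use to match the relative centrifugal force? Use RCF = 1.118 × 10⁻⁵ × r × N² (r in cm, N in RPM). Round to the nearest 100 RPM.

Original rotor: r = 112 mm = 11.2 cm
RCF_original = 1.118 × 10⁻⁵ × 11.2 × (28370)² = 1.118 × 10⁻⁵ × 11.2 × 804,856,900 ≈ 100,781 × g
Your rotor: r = 251 mm = 25.1 cm
100,781 = 1.118 × 10⁻⁵ × 25.1 × N²
N² = 100,781 / (28.0618 × 10⁻⁵) = 359,139,471
N ≈ √359,139,471 ≈ 18,951.0

19000 RPM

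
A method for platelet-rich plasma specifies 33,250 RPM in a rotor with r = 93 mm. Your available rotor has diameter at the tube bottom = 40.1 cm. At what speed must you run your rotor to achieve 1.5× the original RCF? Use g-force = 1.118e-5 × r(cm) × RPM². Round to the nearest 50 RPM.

27750 RPM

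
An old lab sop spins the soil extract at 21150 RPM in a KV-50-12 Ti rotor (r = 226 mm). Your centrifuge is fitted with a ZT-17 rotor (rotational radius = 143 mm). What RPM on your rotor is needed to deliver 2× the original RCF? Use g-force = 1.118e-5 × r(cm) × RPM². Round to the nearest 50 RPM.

≈ 37600 RPM

Original rotor: r = 226 mm = 22.6 cm
RCF = 1.118 × 10⁻⁵ × r × N²
RCF_original = 1.118 × 10⁻⁵ × 22.6 × (21150)² = 1.118 × 10⁻⁵ × 22.6 × 447,322,500 ≈ 113,024.1 × g
Target RCF = 2 × 113,024.1 ≈ 226,048.2 × g
Your rotor: r = 143 mm = 14.3 cm
226,048.2 = 1.118 × 10⁻⁵ × 14.3 × N²
N² = 226,048.2 / (15.9874 × 10⁻⁵) = 1,413,914,708
N ≈ √1,413,914,708 ≈ 37,602.1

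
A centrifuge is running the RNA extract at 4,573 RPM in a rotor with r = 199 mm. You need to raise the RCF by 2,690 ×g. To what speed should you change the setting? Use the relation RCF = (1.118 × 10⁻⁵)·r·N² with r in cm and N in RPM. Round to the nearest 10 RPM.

r = 199 mm = 19.9 cm
Current RCF = 1.118 × 10⁻⁵ × 19.9 × (4573)² = 1.118 × 10⁻⁵ × 19.9 × 20,912,329 ≈ 4,652.6 × g
Target RCF = 4,652.6 + 2,690 = 7,342.6 × g
N² = 7,342.6 / (22.2482 × 10⁻⁵) = 33,003,119
N ≈ √33,003,119 ≈ 5,744.8

5740 RPM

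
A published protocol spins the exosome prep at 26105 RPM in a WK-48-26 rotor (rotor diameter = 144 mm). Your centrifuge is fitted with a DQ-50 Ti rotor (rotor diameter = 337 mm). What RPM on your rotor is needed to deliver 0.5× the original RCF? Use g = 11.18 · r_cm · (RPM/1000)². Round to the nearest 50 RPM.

≈ 12050 RPM

Original rotor: r = 144 mm / 2 = 72 mm = 7.2 cm
RCF_original = 11.18 × 7.2 × (26.105)² = 11.18 × 7.2 × 681.471025 ≈ 54,855.7 × g
Target RCF = 0.5 × 54,855.7 ≈ 27,427.8 × g
Your rotor: r = 337 mm / 2 = 168.5 mm = 16.85 cm
27,427.8 = 11.18 × 16.85 × (N/1000)²
(N/1000)² = 27,427.8 / 188.383 = 145.5959
N = 1000 × √145.5959 ≈ 12,066.3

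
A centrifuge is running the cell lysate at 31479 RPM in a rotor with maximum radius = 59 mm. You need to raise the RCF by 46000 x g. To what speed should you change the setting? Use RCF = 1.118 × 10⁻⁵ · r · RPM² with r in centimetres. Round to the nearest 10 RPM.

r = 59 mm = 5.9 cm
Current RCF = 1.118 × 10⁻⁵ × 5.9 × (31479)² = 1.118 × 10⁻⁵ × 5.9 × 990,927,441 ≈ 65,363.6 × g
Target RCF = 65,363.6 + 46,000 = 111,363.6 × g
N² = 111,363.6 / (6.5962 × 10⁻⁵) = 1,688,299,324
N ≈ √1,688,299,324 ≈ 41,088.9

≈ 41090 RPM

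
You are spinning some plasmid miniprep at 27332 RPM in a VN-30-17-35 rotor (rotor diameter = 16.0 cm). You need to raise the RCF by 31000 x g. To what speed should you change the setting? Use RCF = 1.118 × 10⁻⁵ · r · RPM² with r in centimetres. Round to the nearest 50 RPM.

r = 16.0 / 2 = 8 cm
Current RCF = 1.118 × 10⁻⁵ × 8 × (27332)² = 1.118 × 10⁻⁵ × 8 × 747,038,224 ≈ 66,815.1 × g
Target RCF = 66,815.1 + 31,000 = 97,815.1 × g
N² = 97,815.1 / (8.944 × 10⁻⁵) = 1,093,639,311
N ≈ √1,093,639,311 ≈ 33,070.2

33050 RPM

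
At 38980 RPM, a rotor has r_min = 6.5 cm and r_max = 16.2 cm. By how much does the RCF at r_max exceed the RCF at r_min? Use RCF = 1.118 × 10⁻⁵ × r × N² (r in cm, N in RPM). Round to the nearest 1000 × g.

ΔRCF ≈ 165000 g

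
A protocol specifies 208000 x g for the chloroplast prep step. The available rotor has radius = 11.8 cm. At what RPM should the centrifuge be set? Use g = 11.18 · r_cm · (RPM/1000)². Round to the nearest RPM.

208,000 = 11.18 × 11.8 × (N/1000)²
(N/1000)² = 208,000 / 131.924 = 1576.665
N = 1000 × √1576.665 ≈ 39,707.2

N ≈ 39707 RPM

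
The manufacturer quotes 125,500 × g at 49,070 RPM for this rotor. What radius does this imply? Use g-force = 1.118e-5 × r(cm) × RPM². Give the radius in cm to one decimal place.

125500 = 1.118 × 10⁻⁵ × r × (49070)²
r = 125500 / (1.118 × 10⁻⁵ × 2,407,864,900) = 125500 / 26919.93 ≈ 4.662 cm

≈ 4.7 cm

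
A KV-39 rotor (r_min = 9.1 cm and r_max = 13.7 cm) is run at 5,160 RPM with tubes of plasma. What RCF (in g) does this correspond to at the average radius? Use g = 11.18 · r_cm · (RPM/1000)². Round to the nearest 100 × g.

r_avg = (9.1 + 13.7) / 2 = 11.4 cm
RCF = 11.18 × r × (N/1000)²
RCF = 11.18 × 11.4 × (5.16)² = 11.18 × 11.4 × 26.6256 ≈ 3,393.5 × g

3400 g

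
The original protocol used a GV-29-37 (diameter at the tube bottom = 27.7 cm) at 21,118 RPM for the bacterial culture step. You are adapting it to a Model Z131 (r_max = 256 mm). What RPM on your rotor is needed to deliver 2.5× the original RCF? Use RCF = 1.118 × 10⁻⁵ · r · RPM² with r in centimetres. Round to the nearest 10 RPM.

24560 RPM

Original rotor: r = 27.7 / 2 = 13.85 cm
RCF = 1.118 × 10⁻⁵ × r × N²
RCF_original = 1.118 × 10⁻⁵ × 13.85 × (21118)² = 1.118 × 10⁻⁵ × 13.85 × 445,969,924 ≈ 69,055.3 × g
Target RCF = 2.5 × 69,055.3 ≈ 172,638.2 × g
Your rotor: r = 256 mm = 25.6 cm
172,638.2 = 1.118 × 10⁻⁵ × 25.6 × N²
N² = 172,638.2 / (28.6208 × 10⁻⁵) = 603,191,385
N ≈ √603,191,385 ≈ 24,560.0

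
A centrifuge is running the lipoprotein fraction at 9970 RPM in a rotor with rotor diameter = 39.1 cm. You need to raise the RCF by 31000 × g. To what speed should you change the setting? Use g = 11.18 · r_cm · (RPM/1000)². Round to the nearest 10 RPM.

r = 39.1 / 2 = 19.55 cm
Current RCF = 11.18 × 19.55 × (9.97)² = 11.18 × 19.55 × 99.4009 ≈ 21,726 × g
Target RCF = 21,726 + 31,000 = 52,726 × g
(N/1000)² = 52,726 / 218.569 = 241.2327
N = 1000 × √241.2327 ≈ 15,531.7

N₂ ≈ 15530 RPM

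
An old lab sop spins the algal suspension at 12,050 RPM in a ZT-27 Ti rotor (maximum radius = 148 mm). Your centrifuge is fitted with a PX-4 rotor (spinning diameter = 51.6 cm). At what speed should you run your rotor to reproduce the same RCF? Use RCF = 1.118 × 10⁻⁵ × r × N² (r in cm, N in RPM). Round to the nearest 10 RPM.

Original rotor: r = 148 mm = 14.8 cm
RCF_original = 1.118 × 10⁻⁵ × 14.8 × (12050)² = 1.118 × 10⁻⁵ × 14.8 × 145,202,500 ≈ 24,025.8 × g
Your rotor: r = 51.6 / 2 = 25.8 cm
24,025.8 = 1.118 × 10⁻⁵ × 25.8 × N²
N² = 24,025.8 / (28.8444 × 10⁻⁵) = 83,294,504
N ≈ √83,294,504 ≈ 9,126.6

9130 RPM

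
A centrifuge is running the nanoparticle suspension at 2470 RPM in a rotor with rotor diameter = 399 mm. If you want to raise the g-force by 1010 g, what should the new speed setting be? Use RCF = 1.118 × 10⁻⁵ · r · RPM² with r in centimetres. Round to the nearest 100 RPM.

r = 399 mm / 2 = 199.5 mm = 19.95 cm
Current RCF = 1.118 × 10⁻⁵ × 19.95 × (2470)² = 1.118 × 10⁻⁵ × 19.95 × 6,100,900 ≈ 1,360.8 × g
Target RCF = 1,360.8 + 1,010 = 2,370.8 × g
N² = 2,370.8 / (22.3041 × 10⁻⁵) = 10,629,436
N ≈ √10,629,436 ≈ 3,260.3

3300 RPM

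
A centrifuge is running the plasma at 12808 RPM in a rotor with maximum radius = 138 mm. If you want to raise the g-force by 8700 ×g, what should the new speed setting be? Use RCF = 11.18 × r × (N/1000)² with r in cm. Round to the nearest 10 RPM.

r = 138 mm = 13.8 cm
Current RCF = 11.18 × 13.8 × (12.808)² = 11.18 × 13.8 × 164.044864 ≈ 25,309.5 × g
Target RCF = 25,309.5 + 8,700 = 34,009.5 × g
(N/1000)² = 34,009.5 / 154.284 = 220.4344
N = 1000 × √220.4344 ≈ 14,847.0

≈ 14850 RPM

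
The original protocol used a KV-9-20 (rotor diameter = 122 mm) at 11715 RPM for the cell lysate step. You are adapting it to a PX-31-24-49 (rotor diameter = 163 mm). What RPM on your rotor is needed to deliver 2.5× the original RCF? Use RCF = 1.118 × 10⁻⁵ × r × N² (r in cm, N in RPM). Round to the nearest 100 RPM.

Original rotor: r = 122 mm / 2 = 61 mm = 6.1 cm
RCF = 1.118 × 10⁻⁵ × r × N²
RCF_original = 1.118 × 10⁻⁵ × 6.1 × (11715)² = 1.118 × 10⁻⁵ × 6.1 × 137,241,225 ≈ 9,359.6 × g
Target RCF = 2.5 × 9,359.6 ≈ 23,399 × g
Your rotor: r = 163 mm / 2 = 81.5 mm = 8.15 cm
23,399 = 1.118 × 10⁻⁵ × 8.15 × N²
N² = 23,399 / (9.1117 × 10⁻⁵) = 256,801,695
N ≈ √256,801,695 ≈ 16,025.0

16000 RPM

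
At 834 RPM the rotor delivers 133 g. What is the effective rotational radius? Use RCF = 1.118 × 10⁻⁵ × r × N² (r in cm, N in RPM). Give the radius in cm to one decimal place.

RCF = 1.118 × 10⁻⁵ × r × N²
133 = 1.118 × 10⁻⁵ × r × (834)²
r = 133 / (1.118 × 10⁻⁵ × 695,556) = 133 / 7.776316 ≈ 17.103 cm

17.1 cm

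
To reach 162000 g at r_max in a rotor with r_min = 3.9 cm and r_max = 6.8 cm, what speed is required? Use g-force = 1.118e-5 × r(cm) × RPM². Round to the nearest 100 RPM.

N ≈ 46200 RPM

Use r_max = 6.8 cm.
162,000 = 1.118 × 10⁻⁵ × 6.8 × N²
N² = 162,000 / (7.6024 × 10⁻⁵) = 2,130,906,030
N ≈ √2,130,906,030 ≈ 46,161.7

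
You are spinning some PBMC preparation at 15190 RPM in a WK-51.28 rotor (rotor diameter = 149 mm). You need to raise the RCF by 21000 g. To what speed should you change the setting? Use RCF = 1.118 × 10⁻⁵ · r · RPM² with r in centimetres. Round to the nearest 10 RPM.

r = 149 mm / 2 = 74.5 mm = 7.45 cm
Current RCF = 1.118 × 10⁻⁵ × 7.45 × (15190)² = 1.118 × 10⁻⁵ × 7.45 × 230,736,100 ≈ 19,218.2 × g
Target RCF = 19,218.2 + 21,000 = 40,218.2 × g
N² = 40,218.2 / (8.3291 × 10⁻⁵) = 482,863,695
N ≈ √482,863,695 ≈ 21,974.2

≈ 21970 RPM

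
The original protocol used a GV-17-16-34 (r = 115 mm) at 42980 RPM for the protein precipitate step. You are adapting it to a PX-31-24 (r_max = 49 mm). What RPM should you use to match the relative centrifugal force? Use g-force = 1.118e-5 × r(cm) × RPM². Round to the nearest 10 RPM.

≈ 65840 RPM

Original rotor: r = 115 mm = 11.5 cm
RCF_original = 1.118 × 10⁻⁵ × 11.5 × (42980)² = 1.118 × 10⁻⁵ × 11.5 × 1,847,280,400 ≈ 237,504.8 × g
Your rotor: r = 49 mm = 4.9 cm
237,504.8 = 1.118 × 10⁻⁵ × 4.9 × N²
N² = 237,504.8 / (5.4782 × 10⁻⁵) = 4,335,453,251
N ≈ √4,335,453,251 ≈ 65,844.2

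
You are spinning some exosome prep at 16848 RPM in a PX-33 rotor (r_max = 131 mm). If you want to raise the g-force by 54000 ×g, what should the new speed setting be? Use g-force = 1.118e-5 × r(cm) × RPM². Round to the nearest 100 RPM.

r = 131 mm = 13.1 cm
Current RCF = 1.118 × 10⁻⁵ × 13.1 × (16848)² = 1.118 × 10⁻⁵ × 13.1 × 283,855,104 ≈ 41,572.9 × g
Target RCF = 41,572.9 + 54,000 = 95,572.9 × g
N² = 95,572.9 / (14.6458 × 10⁻⁵) = 652,561,827
N ≈ √652,561,827 ≈ 25,545.3

≈ 25500 RPM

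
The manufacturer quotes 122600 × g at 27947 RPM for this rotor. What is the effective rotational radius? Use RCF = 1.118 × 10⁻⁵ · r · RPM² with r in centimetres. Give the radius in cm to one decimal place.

14.0 cm

122600 = 1.118 × 10⁻⁵ × r × (27947)²
r = 122600 / (1.118 × 10⁻⁵ × 781,034,809) = 122600 / 8731.969 ≈ 14.040 cm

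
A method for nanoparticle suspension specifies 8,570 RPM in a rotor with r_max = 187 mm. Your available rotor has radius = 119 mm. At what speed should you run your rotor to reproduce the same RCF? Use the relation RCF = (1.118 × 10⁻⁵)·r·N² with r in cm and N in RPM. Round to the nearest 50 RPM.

Original rotor: r = 187 mm = 18.7 cm
RCF_original = 1.118 × 10⁻⁵ × 18.7 × (8570)² = 1.118 × 10⁻⁵ × 18.7 × 73,444,900 ≈ 15,354.8 × g
Your rotor: r = 119 mm = 11.9 cm
15,354.8 = 1.118 × 10⁻⁵ × 11.9 × N²
N² = 15,354.8 / (13.3042 × 10⁻⁵) = 115,413,178
N ≈ √115,413,178 ≈ 10,743.1

10750 RPM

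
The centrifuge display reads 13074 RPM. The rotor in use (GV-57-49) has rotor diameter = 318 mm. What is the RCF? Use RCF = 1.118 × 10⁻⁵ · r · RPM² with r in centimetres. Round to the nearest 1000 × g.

30000 x g

r = 318 mm / 2 = 159 mm = 15.9 cm
RCF = 1.118 × 10⁻⁵ × 15.9 × (13074)² = 1.118 × 10⁻⁵ × 15.9 × 170,929,476 ≈ 30,384.8 × g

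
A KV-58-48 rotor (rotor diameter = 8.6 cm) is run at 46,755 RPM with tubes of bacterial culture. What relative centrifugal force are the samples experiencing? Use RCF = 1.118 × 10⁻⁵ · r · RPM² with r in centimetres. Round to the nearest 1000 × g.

105000 x g

r = 8.6 / 2 = 4.3 cm
RCF = 1.118 × 10⁻⁵ × r × N²
RCF = 1.118 × 10⁻⁵ × 4.3 × (46755)² = 1.118 × 10⁻⁵ × 4.3 × 2,186,030,025 ≈ 105,091.2 × g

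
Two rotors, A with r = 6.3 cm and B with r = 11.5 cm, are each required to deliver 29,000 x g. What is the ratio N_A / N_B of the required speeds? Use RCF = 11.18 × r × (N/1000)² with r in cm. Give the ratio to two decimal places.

At fixed RCF, N ∝ 1/√r, so N_A/N_B = √(r_B/r_A) = √(11.5/6.3) = √1.825397 = 1.3511.

1.35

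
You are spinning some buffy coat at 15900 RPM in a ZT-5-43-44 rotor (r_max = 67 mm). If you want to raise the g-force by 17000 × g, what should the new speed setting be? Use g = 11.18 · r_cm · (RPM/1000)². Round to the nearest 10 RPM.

21900 RPM

r = 67 mm = 6.7 cm
Current RCF = 11.18 × 6.7 × (15.9)² = 11.18 × 6.7 × 252.81 ≈ 18,937 × g
Target RCF = 18,937 + 17,000 = 35,937 × g
(N/1000)² = 35,937 / 74.906 = 479.7613
N = 1000 × √479.7613 ≈ 21,903.5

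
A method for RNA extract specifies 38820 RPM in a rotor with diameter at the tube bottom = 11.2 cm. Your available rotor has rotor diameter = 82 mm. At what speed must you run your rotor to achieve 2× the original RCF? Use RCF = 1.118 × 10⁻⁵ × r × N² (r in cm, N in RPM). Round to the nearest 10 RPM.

≈ 64160 RPM

Original rotor: r = 11.2 / 2 = 5.6 cm
RCF = 1.118 × 10⁻⁵ × r × N²
RCF_original = 1.118 × 10⁻⁵ × 5.6 × (38820)² = 1.118 × 10⁻⁵ × 5.6 × 1,506,992,400 ≈ 94,349.8 × g
Target RCF = 2 × 94,349.8 ≈ 188,699.6 × g
Your rotor: r = 82 mm / 2 = 41 mm = 4.1 cm
188,699.6 = 1.118 × 10⁻⁵ × 4.1 × N²
N² = 188,699.6 / (4.5838 × 10⁻⁵) = 4,116,663,031
N ≈ √4,116,663,031 ≈ 64,161.2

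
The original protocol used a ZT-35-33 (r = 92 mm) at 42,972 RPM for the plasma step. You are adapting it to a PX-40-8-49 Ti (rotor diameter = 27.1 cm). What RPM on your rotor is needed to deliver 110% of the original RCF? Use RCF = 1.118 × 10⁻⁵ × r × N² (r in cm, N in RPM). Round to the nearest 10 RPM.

37140 RPM

Original rotor: r = 92 mm = 9.2 cm
RCF = 1.118 × 10⁻⁵ × r × N²
RCF_original = 1.118 × 10⁻⁵ × 9.2 × (42972)² = 1.118 × 10⁻⁵ × 9.2 × 1,846,592,784 ≈ 189,933.1 × g
Target RCF = 1.1 × 189,933.1 ≈ 208,926.4 × g
Your rotor: r = 27.1 / 2 = 13.55 cm
208,926.4 = 1.118 × 10⁻⁵ × 13.55 × N²
N² = 208,926.4 / (15.1489 × 10⁻⁵) = 1,379,152,282
N ≈ √1,379,152,282 ≈ 37,136.9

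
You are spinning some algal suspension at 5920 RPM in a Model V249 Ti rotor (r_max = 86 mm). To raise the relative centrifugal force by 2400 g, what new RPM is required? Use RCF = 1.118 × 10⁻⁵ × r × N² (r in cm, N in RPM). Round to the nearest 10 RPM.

7750 RPM

r = 86 mm = 8.6 cm
Current RCF = 1.118 × 10⁻⁵ × 8.6 × (5920)² = 1.118 × 10⁻⁵ × 8.6 × 35,046,400 ≈ 3,369.6 × g
Target RCF = 3,369.6 + 2,400 = 5,769.6 × g
N² = 5,769.6 / (9.6148 × 10⁻⁵) = 60,007,488
N ≈ √60,007,488 ≈ 7,746.5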